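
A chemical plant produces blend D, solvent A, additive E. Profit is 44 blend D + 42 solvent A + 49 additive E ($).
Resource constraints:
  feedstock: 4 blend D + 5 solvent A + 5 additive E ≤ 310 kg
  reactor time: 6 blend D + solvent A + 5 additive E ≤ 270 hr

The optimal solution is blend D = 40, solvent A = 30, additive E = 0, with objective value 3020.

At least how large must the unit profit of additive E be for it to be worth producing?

Both feedstock and reactor time are binding at x*.
The binding rows give the dual system: 4·y_feedstock + 6·y_reactor time = 44 and 5·y_feedstock + 1·y_reactor time = 42.
→ y_feedstock = 8 and y_reactor time = 2.
additive E enters the basis when its profit ≥ yᵀa₃ = 8·5 + 2·5 = 50.

50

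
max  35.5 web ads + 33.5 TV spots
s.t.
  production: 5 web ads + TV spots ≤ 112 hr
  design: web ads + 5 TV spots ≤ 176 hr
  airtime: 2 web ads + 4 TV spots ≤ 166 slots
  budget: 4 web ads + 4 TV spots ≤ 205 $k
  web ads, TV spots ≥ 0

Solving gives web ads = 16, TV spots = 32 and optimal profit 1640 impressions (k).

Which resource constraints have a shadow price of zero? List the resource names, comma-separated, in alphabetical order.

airtime, budget

production: 112/112 (binding)
design: 176/176 (binding)
airtime: 160/166 (slack 6)
budget: 192/205 (slack 13)
By complementary slackness, a constraint with positive slack has shadow price 0 → airtime, budget.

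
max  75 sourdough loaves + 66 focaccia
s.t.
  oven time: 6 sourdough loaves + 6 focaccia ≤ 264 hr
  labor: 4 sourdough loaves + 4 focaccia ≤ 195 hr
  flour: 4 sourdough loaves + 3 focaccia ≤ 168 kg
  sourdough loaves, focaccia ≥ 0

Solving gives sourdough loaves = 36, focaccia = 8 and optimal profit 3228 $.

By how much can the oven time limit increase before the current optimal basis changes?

Binding constraints: oven time, flour. The basis is B = [[6,6],[4,3]] with det -6.
Per unit increase in oven time, x* moves by d = (-0.5, 0.6667).
The basis stays optimal until labor becomes binding; allowable increase = 28.5 hr.

28.5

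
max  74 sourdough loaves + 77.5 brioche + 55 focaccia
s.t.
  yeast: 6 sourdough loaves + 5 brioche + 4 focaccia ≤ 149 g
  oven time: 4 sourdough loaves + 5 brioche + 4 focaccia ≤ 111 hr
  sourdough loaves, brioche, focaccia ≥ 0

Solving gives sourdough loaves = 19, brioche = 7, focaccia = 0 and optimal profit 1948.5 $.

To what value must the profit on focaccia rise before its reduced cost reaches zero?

62

Both yeast and oven time are binding at x*.
Dual feasibility on the basic columns requires 6·y_yeast + 4·y_oven time = 74, 5·y_yeast + 5·y_oven time = 77.5.
→ y_yeast = 6 and y_oven time = 9.5.
focaccia enters the basis when its profit ≥ yᵀa₃ = 6·4 + 9.5·4 = 62.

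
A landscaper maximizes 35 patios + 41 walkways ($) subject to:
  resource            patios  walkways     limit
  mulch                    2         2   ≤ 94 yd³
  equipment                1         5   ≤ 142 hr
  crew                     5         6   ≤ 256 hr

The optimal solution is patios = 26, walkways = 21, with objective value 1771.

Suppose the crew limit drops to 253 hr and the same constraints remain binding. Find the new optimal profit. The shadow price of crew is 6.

1753

Δb = -3, so new z* = 1771 + (6)·(-3) = 1771 − 18 = 1753.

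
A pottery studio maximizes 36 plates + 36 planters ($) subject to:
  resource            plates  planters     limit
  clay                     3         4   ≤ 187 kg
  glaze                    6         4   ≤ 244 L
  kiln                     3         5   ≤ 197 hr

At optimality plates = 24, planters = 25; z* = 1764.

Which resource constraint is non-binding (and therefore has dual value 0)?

clay: 172/187 (slack 15)
glaze: 244/244 (binding)
kiln: 197/197 (binding)
By complementary slackness, a constraint with positive slack has shadow price 0 → clay.

clay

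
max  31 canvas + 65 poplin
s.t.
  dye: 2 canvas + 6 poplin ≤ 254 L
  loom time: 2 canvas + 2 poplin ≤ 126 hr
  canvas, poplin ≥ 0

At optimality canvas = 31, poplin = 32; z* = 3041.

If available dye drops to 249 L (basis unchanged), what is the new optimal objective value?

2998.5

At the optimum: dye uses 254 of 254 (binding); loom time uses 126 of 126 (binding).
The binding rows give the dual system: 2·y_dye + 2·y_loom time = 31 and 6·y_dye + 2·y_loom time = 65.
This yields shadow prices y_dye = 8.5, y_loom time = 7.
Δz = y_dye·Δb = 8.5 × (-5) = -42.5, so new z* = 3041 − 42.5 = 2998.5.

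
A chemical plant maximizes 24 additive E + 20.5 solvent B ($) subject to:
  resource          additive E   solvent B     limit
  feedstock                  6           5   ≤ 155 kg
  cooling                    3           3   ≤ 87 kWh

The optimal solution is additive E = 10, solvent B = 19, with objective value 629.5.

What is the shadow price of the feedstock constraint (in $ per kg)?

Both feedstock and cooling are binding at x*.
From A_Bᵀ y = c: 6·y_feedstock + 3·y_cooling = 24; 5·y_feedstock + 3·y_cooling = 20.5.
→ y_feedstock = 3.5 and y_cooling = 1.
Shadow price of feedstock = 3.5.

3.5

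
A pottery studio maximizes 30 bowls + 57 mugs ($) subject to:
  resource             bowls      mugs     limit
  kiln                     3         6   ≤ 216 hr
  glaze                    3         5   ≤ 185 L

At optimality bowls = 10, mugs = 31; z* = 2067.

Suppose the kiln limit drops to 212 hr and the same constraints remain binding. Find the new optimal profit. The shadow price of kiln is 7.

2039

Δb = -4, so new z* = 2067 + (7)·(-4) = 2067 − 28 = 2039.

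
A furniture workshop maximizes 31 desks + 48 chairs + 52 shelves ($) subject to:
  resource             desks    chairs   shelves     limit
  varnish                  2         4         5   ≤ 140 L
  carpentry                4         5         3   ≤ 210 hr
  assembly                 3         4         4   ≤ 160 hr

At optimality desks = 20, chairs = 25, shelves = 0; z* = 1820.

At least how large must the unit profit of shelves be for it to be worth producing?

53

Check each constraint at x*: varnish 140/140 (tight); carpentry 205/210 (slack 5); assembly 160/160 (tight).
Slack constraints have shadow price 0 (complementary slackness).
Dual feasibility on the basic columns requires 2·y_varnish + 3·y_assembly = 31, 4·y_varnish + 4·y_assembly = 48.
This yields shadow prices y_varnish = 5, y_assembly = 7.
shelves enters the basis when its profit ≥ yᵀa₃ = 5·5 + 7·4 = 53.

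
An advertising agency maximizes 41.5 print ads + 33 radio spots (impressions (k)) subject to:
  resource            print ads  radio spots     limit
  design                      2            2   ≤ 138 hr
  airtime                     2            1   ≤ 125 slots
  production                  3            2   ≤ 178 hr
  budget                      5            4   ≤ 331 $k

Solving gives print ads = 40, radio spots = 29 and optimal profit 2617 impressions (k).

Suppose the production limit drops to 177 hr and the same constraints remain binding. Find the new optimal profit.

2608.5

Check each constraint at x*: design 138/138 (tight); airtime 109/125 (slack 16); production 178/178 (tight); budget 316/331 (slack 15).
By complementary slackness, y = 0 for the non-binding constraints.
The binding rows give the dual system: 2·y_design + 3·y_production = 41.5 and 2·y_design + 2·y_production = 33.
This yields shadow prices y_design = 8, y_production = 8.5.
Δz = y_production·Δb = 8.5 × (-1) = -8.5, so new z* = 2617 − 8.5 = 2608.5.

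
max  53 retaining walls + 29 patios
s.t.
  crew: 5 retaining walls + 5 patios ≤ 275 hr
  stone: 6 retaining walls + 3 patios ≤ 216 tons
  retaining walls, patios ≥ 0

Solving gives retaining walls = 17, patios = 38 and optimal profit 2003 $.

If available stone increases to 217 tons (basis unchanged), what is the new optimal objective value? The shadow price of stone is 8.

2011

Δb = 1, so new z* = 2003 + (8)·(1) = 2003 + 8 = 2011.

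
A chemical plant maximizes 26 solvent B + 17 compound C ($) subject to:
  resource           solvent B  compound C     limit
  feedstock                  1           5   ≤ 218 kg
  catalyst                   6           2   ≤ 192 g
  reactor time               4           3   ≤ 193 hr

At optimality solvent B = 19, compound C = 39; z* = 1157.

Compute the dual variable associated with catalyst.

1

At the optimum: feedstock uses 214 of 218 (slack = 4); catalyst uses 192 of 192 (binding); reactor time uses 193 of 193 (binding).
Since feedstock is not tight, its dual is 0.
From A_Bᵀ y = c: 6·y_catalyst + 4·y_reactor time = 26; 2·y_catalyst + 3·y_reactor time = 17.
→ y_catalyst = 1 and y_reactor time = 5.
Shadow price of catalyst = 1.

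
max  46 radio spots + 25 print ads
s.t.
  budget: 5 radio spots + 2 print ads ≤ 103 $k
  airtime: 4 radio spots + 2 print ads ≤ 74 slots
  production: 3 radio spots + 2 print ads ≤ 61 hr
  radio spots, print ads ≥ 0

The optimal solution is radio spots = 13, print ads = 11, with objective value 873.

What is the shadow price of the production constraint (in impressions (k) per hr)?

4

Check each constraint at x*: budget 87/103 (slack 16); airtime 74/74 (tight); production 61/61 (tight).
By complementary slackness, y = 0 for the non-binding constraint.
The binding rows give the dual system: 4·y_airtime + 3·y_production = 46 and 2·y_airtime + 2·y_production = 25.
→ y_airtime = 8.5 and y_production = 4.
Shadow price of production = 4.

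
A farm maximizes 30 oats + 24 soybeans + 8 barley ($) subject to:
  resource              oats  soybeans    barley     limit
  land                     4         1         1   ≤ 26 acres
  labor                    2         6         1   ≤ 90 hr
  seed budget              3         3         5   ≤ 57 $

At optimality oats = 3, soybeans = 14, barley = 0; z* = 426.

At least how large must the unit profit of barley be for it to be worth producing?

At the optimum: land uses 26 of 26 (binding); labor uses 90 of 90 (binding); seed budget uses 51 of 57 (slack = 6).
By complementary slackness, y = 0 for the non-binding constraint.
The binding rows give the dual system: 4·y_land + 2·y_labor = 30 and 1·y_land + 6·y_labor = 24.
This yields shadow prices y_land = 6, y_labor = 3.
barley enters the basis when its profit ≥ yᵀa₃ = 6·1 + 3·1 = 9.

9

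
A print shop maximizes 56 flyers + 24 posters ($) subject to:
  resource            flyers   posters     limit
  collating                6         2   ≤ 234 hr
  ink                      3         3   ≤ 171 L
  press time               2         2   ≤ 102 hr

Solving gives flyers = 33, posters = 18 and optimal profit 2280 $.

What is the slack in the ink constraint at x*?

18

ink used = 3·33 + 3·18 = 153; slack = 171 − 153 = 18.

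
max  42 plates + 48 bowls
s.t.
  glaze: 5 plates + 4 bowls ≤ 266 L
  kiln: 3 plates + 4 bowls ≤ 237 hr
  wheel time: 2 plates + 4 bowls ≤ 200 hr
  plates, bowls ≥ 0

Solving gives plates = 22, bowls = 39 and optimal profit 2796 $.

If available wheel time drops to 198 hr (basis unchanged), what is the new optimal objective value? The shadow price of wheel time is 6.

Δb = -2, so new z* = 2796 + (6)·(-2) = 2796 − 12 = 2784.

2784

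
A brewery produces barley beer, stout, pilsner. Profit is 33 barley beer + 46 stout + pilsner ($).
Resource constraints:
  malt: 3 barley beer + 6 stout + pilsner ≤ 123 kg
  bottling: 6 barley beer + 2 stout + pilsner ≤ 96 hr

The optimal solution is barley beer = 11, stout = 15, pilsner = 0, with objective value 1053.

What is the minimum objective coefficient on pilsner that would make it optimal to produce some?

9

Both malt and bottling are binding at x*.
Dual feasibility on the basic columns requires 3·y_malt + 6·y_bottling = 33, 6·y_malt + 2·y_bottling = 46.
Solving: y_malt = 7, y_bottling = 2.
pilsner enters the basis when its profit ≥ yᵀa₃ = 7·1 + 2·1 = 9.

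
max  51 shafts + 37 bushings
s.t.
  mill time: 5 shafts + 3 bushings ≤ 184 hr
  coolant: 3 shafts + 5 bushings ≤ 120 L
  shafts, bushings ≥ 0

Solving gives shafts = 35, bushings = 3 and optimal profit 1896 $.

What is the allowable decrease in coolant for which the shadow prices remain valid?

Binding constraints: mill time, coolant. The basis is B = [[5,3],[3,5]] with det 16.
Per unit decrease in coolant, x* moves by d = (0.1875, -0.3125).
The basis stays optimal until bushings reaches 0; allowable decrease = 9.6 L.

9.6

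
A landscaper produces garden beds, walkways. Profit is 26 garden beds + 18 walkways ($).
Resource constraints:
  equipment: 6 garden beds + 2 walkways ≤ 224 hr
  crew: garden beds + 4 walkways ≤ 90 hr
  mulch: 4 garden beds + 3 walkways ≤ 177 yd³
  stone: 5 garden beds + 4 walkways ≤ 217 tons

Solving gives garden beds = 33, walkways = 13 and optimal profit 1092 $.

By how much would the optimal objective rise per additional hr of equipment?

At the optimum: equipment uses 224 of 224 (binding); crew uses 85 of 90 (slack = 5); mulch uses 171 of 177 (slack = 6); stone uses 217 of 217 (binding).
By complementary slackness, y = 0 for the non-binding constraints.
Dual feasibility on the basic columns requires 6·y_equipment + 5·y_stone = 26, 2·y_equipment + 4·y_stone = 18.
Solving: y_equipment = 1, y_stone = 4.
Shadow price of equipment = 1.

1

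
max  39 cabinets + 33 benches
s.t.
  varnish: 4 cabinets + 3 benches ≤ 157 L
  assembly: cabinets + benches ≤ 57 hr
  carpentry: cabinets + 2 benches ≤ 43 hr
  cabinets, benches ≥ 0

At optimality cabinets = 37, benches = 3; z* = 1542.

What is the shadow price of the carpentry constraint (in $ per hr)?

At the optimum: varnish uses 157 of 157 (binding); assembly uses 40 of 57 (slack = 17); carpentry uses 43 of 43 (binding).
By complementary slackness, y = 0 for the non-binding constraint.
The binding rows give the dual system: 4·y_varnish + 1·y_carpentry = 39 and 3·y_varnish + 2·y_carpentry = 33.
Solving: y_varnish = 9, y_carpentry = 3.
Shadow price of carpentry = 3.

3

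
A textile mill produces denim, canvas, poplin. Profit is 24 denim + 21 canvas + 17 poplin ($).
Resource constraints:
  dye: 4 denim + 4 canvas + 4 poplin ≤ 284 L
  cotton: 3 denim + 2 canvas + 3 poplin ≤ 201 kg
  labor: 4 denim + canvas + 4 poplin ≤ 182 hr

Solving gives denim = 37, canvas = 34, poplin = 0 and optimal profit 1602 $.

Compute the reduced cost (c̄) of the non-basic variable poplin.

-7

Binding: dye and labor. Non-binding: cotton (22 unused).
By complementary slackness, y = 0 for the non-binding constraint.
Dual feasibility on the basic columns requires 4·y_dye + 4·y_labor = 24, 4·y_dye + 1·y_labor = 21.
This yields shadow prices y_dye = 5, y_labor = 1.
Reduced cost of poplin: c₃ − yᵀa₃ = 17 − (5·4 + 1·4) = 17 − 24 = -7.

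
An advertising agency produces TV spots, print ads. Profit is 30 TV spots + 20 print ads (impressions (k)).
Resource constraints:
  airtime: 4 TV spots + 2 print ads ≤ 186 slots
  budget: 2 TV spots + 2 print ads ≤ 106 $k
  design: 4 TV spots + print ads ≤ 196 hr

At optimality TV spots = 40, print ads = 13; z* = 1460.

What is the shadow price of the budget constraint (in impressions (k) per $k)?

5

At the optimum: airtime uses 186 of 186 (binding); budget uses 106 of 106 (binding); design uses 173 of 196 (slack = 23).
By complementary slackness, y = 0 for the non-binding constraint.
The binding rows give the dual system: 4·y_airtime + 2·y_budget = 30 and 2·y_airtime + 2·y_budget = 20.
This yields shadow prices y_airtime = 5, y_budget = 5.
Shadow price of budget = 5.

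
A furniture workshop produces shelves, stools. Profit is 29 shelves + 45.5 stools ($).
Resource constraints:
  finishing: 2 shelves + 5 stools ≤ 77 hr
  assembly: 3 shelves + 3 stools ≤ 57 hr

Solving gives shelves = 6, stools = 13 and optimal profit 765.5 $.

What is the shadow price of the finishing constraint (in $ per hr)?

5.5

At the optimum: finishing uses 77 of 77 (binding); assembly uses 57 of 57 (binding).
Dual feasibility on the basic columns requires 2·y_finishing + 3·y_assembly = 29, 5·y_finishing + 3·y_assembly = 45.5.
→ y_finishing = 5.5 and y_assembly = 6.
Shadow price of finishing = 5.5.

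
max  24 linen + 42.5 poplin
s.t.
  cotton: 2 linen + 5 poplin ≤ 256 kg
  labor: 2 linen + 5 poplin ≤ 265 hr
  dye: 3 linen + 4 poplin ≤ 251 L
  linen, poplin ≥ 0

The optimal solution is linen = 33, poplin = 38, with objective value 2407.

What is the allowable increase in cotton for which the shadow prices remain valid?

Binding constraints: cotton, dye. The basis is B = [[2,5],[3,4]] with det -7.
Per unit increase in cotton, x* moves by d = (-0.5714, 0.4286).
The basis stays optimal until labor becomes binding; allowable increase = 9 kg.

9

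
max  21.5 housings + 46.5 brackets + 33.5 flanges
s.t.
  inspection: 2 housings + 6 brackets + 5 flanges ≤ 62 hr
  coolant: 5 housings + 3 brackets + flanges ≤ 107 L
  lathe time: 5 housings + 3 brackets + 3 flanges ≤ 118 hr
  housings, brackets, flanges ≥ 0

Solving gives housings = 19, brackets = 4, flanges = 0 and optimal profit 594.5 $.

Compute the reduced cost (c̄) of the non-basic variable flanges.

-3

At the optimum: inspection uses 62 of 62 (binding); coolant uses 107 of 107 (binding); lathe time uses 107 of 118 (slack = 11).
Since lathe time is not tight, its dual is 0.
From A_Bᵀ y = c: 2·y_inspection + 5·y_coolant = 21.5; 6·y_inspection + 3·y_coolant = 46.5.
→ y_inspection = 7 and y_coolant = 1.5.
Reduced cost of flanges: c₃ − yᵀa₃ = 33.5 − (7·5 + 1.5·1) = 33.5 − 36.5 = -3.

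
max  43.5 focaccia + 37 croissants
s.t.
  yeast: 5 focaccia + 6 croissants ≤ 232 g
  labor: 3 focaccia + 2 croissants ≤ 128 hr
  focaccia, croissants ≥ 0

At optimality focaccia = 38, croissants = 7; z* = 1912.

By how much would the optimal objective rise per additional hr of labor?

At the optimum: yeast uses 232 of 232 (binding); labor uses 128 of 128 (binding).
The binding rows give the dual system: 5·y_yeast + 3·y_labor = 43.5 and 6·y_yeast + 2·y_labor = 37.
→ y_yeast = 3 and y_labor = 9.5.
Shadow price of labor = 9.5.

9.5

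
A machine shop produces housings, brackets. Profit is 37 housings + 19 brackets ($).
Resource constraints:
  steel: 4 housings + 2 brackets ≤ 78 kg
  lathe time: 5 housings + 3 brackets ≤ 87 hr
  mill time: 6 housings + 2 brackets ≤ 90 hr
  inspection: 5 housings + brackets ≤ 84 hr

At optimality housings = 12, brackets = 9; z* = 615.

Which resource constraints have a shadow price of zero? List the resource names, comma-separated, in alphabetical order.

steel: 66/78 (slack 12)
lathe time: 87/87 (binding)
mill time: 90/90 (binding)
inspection: 69/84 (slack 15)
By complementary slackness, a constraint with positive slack has shadow price 0 → inspection, steel.

inspection, steel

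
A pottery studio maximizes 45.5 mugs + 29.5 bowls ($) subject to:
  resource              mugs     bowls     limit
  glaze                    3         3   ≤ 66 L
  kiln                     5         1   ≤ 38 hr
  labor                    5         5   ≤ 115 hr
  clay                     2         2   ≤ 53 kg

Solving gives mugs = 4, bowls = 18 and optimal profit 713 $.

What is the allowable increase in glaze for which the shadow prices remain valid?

3

Binding constraints: glaze, kiln. The basis is B = [[3,3],[5,1]] with det -12.
Per unit increase in glaze, x* moves by d = (-0.0833, 0.4167).
The basis stays optimal until labor becomes binding; allowable increase = 3 L.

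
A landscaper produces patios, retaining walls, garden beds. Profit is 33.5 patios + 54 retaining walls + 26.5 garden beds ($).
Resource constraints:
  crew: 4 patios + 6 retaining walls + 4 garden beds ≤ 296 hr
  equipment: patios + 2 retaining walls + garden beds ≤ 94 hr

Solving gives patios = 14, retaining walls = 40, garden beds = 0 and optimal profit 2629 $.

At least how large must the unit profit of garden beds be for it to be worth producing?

33.5

Both crew and equipment are binding at x*.
Dual feasibility on the basic columns requires 4·y_crew + 1·y_equipment = 33.5, 6·y_crew + 2·y_equipment = 54.
→ y_crew = 6.5 and y_equipment = 7.5.
garden beds enters the basis when its profit ≥ yᵀa₃ = 6.5·4 + 7.5·1 = 33.5.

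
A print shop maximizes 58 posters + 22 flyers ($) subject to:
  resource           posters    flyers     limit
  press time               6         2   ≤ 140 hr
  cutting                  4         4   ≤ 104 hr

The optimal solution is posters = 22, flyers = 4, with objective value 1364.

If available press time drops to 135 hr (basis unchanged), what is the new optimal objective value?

1319

Both press time and cutting are binding at x*.
Dual feasibility on the basic columns requires 6·y_press time + 4·y_cutting = 58, 2·y_press time + 4·y_cutting = 22.
This yields shadow prices y_press time = 9, y_cutting = 1.
Δz = y_press time·Δb = 9 × (-5) = -45, so new z* = 1364 − 45 = 1319.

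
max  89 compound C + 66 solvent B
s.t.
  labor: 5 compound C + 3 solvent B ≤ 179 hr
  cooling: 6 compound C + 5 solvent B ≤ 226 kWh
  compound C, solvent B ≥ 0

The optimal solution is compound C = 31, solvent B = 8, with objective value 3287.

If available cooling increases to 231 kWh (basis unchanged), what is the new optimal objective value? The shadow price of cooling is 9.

3332

Δb = 5, so new z* = 3287 + (9)·(5) = 3287 + 45 = 3332.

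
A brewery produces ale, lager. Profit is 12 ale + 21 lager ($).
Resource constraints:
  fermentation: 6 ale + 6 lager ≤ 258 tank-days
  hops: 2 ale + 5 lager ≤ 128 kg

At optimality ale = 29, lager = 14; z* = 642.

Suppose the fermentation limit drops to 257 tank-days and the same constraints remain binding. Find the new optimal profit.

Both fermentation and hops are binding at x*.
From A_Bᵀ y = c: 6·y_fermentation + 2·y_hops = 12; 6·y_fermentation + 5·y_hops = 21.
→ y_fermentation = 1 and y_hops = 3.
Δz = y_fermentation·Δb = 1 × (-1) = -1, so new z* = 642 − 1 = 641.

641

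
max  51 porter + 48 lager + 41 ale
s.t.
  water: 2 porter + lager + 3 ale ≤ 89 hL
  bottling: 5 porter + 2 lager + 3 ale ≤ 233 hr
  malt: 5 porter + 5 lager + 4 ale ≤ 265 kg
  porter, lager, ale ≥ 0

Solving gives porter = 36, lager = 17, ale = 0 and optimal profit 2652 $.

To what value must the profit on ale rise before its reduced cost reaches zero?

Check each constraint at x*: water 89/89 (tight); bottling 214/233 (slack 19); malt 265/265 (tight).
Since bottling is not tight, its dual is 0.
From A_Bᵀ y = c: 2·y_water + 5·y_malt = 51; 1·y_water + 5·y_malt = 48.
Solving: y_water = 3, y_malt = 9.
ale enters the basis when its profit ≥ yᵀa₃ = 3·3 + 9·4 = 45.

45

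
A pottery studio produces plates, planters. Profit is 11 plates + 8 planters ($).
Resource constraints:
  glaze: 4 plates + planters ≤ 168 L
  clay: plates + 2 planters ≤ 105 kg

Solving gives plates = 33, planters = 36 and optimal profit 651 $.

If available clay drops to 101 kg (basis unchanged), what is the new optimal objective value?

Both glaze and clay are binding at x*.
The binding rows give the dual system: 4·y_glaze + 1·y_clay = 11 and 1·y_glaze + 2·y_clay = 8.
Solving: y_glaze = 2, y_clay = 3.
Δz = y_clay·Δb = 3 × (-4) = -12, so new z* = 651 − 12 = 639.

639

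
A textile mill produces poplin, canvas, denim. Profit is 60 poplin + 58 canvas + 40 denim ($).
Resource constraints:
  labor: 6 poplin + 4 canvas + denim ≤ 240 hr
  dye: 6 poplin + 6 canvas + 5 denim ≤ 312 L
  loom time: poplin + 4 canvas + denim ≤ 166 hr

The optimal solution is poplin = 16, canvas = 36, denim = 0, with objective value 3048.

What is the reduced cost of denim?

Binding: labor and dye. Non-binding: loom time (6 unused).
Since loom time is not tight, its dual is 0.
From A_Bᵀ y = c: 6·y_labor + 6·y_dye = 60; 4·y_labor + 6·y_dye = 58.
This yields shadow prices y_labor = 1, y_dye = 9.
Reduced cost of denim: c₃ − yᵀa₃ = 40 − (1·1 + 9·5) = 40 − 46 = -6.

-6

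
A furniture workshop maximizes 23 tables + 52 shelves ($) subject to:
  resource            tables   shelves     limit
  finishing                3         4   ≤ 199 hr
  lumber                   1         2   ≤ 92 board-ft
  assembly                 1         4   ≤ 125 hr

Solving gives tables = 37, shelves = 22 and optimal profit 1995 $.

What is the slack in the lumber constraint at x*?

11

lumber used = 1·37 + 2·22 = 81; slack = 92 − 81 = 11.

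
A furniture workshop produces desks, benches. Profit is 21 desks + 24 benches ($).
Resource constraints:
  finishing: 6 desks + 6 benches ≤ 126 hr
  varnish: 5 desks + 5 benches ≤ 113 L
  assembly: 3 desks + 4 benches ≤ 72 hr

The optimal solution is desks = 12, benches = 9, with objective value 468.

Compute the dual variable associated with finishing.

Binding: finishing and assembly. Non-binding: varnish (8 unused).
Since varnish is not tight, its dual is 0.
From A_Bᵀ y = c: 6·y_finishing + 3·y_assembly = 21; 6·y_finishing + 4·y_assembly = 24.
Solving: y_finishing = 2, y_assembly = 3.
Shadow price of finishing = 2.

2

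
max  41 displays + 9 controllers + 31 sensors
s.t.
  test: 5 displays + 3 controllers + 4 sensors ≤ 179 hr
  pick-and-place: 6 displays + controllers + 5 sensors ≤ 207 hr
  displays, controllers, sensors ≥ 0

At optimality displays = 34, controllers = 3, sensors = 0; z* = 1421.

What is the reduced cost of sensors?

At the optimum: test uses 179 of 179 (binding); pick-and-place uses 207 of 207 (binding).
From A_Bᵀ y = c: 5·y_test + 6·y_pick-and-place = 41; 3·y_test + 1·y_pick-and-place = 9.
Solving: y_test = 1, y_pick-and-place = 6.
Reduced cost of sensors: c₃ − yᵀa₃ = 31 − (1·4 + 6·5) = 31 − 34 = -3.

-3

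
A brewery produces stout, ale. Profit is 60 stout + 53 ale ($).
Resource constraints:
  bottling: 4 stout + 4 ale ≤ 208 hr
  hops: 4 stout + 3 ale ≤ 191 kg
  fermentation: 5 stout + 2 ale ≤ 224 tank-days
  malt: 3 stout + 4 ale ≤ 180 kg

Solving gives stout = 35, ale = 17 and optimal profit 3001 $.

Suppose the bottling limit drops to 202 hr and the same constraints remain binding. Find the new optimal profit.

2953

Binding: bottling and hops. Non-binding: fermentation (15 unused), malt (7 unused).
By complementary slackness, y = 0 for the non-binding constraints.
The binding rows give the dual system: 4·y_bottling + 4·y_hops = 60 and 4·y_bottling + 3·y_hops = 53.
Solving: y_bottling = 8, y_hops = 7.
Δz = y_bottling·Δb = 8 × (-6) = -48, so new z* = 3001 − 48 = 2953.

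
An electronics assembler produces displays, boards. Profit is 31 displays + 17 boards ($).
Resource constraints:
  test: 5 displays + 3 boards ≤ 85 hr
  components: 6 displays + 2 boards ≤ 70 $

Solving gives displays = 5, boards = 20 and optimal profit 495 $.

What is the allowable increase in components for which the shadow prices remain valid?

32

Binding constraints: test, components. The basis is B = [[5,3],[6,2]] with det -8.
Per unit increase in components, x* moves by d = (0.375, -0.625).
The basis stays optimal until boards reaches 0; allowable increase = 32 $.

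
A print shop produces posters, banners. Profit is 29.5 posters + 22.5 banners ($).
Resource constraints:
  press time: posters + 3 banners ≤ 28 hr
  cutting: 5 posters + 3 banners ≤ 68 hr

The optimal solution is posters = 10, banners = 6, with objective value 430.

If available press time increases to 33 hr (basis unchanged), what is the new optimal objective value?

440

Check each constraint at x*: press time 28/28 (tight); cutting 68/68 (tight).
The binding rows give the dual system: 1·y_press time + 5·y_cutting = 29.5 and 3·y_press time + 3·y_cutting = 22.5.
Solving: y_press time = 2, y_cutting = 5.5.
Δz = y_press time·Δb = 2 × (5) = 10, so new z* = 430 + 10 = 440.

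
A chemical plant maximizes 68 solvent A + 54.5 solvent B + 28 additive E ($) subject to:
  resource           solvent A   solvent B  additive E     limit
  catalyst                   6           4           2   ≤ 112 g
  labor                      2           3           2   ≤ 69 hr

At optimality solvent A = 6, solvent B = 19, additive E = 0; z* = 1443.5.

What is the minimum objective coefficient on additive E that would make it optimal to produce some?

30

Check each constraint at x*: catalyst 112/112 (tight); labor 69/69 (tight).
Dual feasibility on the basic columns requires 6·y_catalyst + 2·y_labor = 68, 4·y_catalyst + 3·y_labor = 54.5.
This yields shadow prices y_catalyst = 9.5, y_labor = 5.5.
additive E enters the basis when its profit ≥ yᵀa₃ = 9.5·2 + 5.5·2 = 30.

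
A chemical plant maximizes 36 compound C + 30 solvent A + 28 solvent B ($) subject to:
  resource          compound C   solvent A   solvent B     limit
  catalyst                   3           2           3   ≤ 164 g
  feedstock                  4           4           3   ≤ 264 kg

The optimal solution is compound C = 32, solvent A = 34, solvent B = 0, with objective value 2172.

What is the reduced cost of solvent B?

At the optimum: catalyst uses 164 of 164 (binding); feedstock uses 264 of 264 (binding).
The binding rows give the dual system: 3·y_catalyst + 4·y_feedstock = 36 and 2·y_catalyst + 4·y_feedstock = 30.
Solving: y_catalyst = 6, y_feedstock = 4.5.
Reduced cost of solvent B: c₃ − yᵀa₃ = 28 − (6·3 + 4.5·3) = 28 − 31.5 = -3.5.

-3.5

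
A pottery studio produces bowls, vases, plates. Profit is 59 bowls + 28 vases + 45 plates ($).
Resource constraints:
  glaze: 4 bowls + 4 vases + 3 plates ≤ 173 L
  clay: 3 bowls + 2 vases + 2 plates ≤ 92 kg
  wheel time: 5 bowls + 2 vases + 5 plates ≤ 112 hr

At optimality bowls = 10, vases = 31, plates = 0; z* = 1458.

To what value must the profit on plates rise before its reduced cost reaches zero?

At the optimum: glaze uses 164 of 173 (slack = 9); clay uses 92 of 92 (binding); wheel time uses 112 of 112 (binding).
Since glaze is not tight, its dual is 0.
From A_Bᵀ y = c: 3·y_clay + 5·y_wheel time = 59; 2·y_clay + 2·y_wheel time = 28.
This yields shadow prices y_clay = 5.5, y_wheel time = 8.5.
plates enters the basis when its profit ≥ yᵀa₃ = 5.5·2 + 8.5·5 = 53.5.

53.5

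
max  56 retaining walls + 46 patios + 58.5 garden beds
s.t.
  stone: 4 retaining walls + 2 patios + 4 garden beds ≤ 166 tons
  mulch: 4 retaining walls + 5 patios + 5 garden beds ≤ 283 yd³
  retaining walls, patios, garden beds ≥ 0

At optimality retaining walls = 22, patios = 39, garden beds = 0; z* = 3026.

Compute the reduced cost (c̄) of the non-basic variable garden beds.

-3.5

Both stone and mulch are binding at x*.
From A_Bᵀ y = c: 4·y_stone + 4·y_mulch = 56; 2·y_stone + 5·y_mulch = 46.
Solving: y_stone = 8, y_mulch = 6.
Reduced cost of garden beds: c₃ − yᵀa₃ = 58.5 − (8·4 + 6·5) = 58.5 − 62 = -3.5.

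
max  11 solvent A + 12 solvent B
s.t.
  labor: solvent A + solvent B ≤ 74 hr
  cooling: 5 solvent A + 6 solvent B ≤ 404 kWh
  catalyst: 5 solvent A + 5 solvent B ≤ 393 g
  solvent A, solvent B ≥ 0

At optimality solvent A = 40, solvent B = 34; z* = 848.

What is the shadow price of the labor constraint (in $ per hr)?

At the optimum: labor uses 74 of 74 (binding); cooling uses 404 of 404 (binding); catalyst uses 370 of 393 (slack = 23).
Slack constraints have shadow price 0 (complementary slackness).
The binding rows give the dual system: 1·y_labor + 5·y_cooling = 11 and 1·y_labor + 6·y_cooling = 12.
This yields shadow prices y_labor = 6, y_cooling = 1.
Shadow price of labor = 6.

6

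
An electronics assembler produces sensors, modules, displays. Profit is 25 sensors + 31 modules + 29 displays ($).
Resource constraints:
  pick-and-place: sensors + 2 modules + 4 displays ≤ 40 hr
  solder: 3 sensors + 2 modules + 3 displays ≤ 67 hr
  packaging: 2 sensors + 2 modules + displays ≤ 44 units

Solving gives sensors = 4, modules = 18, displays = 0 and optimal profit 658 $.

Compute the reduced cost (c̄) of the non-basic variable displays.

-4.5

At the optimum: pick-and-place uses 40 of 40 (binding); solder uses 48 of 67 (slack = 19); packaging uses 44 of 44 (binding).
Slack constraints have shadow price 0 (complementary slackness).
From A_Bᵀ y = c: 1·y_pick-and-place + 2·y_packaging = 25; 2·y_pick-and-place + 2·y_packaging = 31.
→ y_pick-and-place = 6 and y_packaging = 9.5.
Reduced cost of displays: c₃ − yᵀa₃ = 29 − (6·4 + 9.5·1) = 29 − 33.5 = -4.5.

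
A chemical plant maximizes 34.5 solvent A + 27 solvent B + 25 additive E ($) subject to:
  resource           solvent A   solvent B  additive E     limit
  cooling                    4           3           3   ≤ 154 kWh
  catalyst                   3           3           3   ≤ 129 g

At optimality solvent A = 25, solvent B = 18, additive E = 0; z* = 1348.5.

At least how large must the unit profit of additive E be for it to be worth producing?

Check each constraint at x*: cooling 154/154 (tight); catalyst 129/129 (tight).
From A_Bᵀ y = c: 4·y_cooling + 3·y_catalyst = 34.5; 3·y_cooling + 3·y_catalyst = 27.
→ y_cooling = 7.5 and y_catalyst = 1.5.
additive E enters the basis when its profit ≥ yᵀa₃ = 7.5·3 + 1.5·3 = 27.

27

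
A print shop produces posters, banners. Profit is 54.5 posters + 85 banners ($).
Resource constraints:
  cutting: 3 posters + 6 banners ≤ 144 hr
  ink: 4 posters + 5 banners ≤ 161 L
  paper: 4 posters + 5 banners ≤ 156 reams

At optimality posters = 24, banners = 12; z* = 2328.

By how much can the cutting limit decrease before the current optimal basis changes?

27

Binding constraints: cutting, paper. The basis is B = [[3,6],[4,5]] with det -9.
Per unit decrease in cutting, x* moves by d = (0.5556, -0.4444).
The basis stays optimal until banners reaches 0; allowable decrease = 27 hr.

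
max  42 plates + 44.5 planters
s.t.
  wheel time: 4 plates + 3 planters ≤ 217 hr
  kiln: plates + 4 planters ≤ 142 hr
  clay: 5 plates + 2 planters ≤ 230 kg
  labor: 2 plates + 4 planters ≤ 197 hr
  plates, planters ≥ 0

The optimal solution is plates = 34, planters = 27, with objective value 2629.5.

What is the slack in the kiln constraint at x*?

kiln used = 1·34 + 4·27 = 142; slack = 142 − 142 = 0.

0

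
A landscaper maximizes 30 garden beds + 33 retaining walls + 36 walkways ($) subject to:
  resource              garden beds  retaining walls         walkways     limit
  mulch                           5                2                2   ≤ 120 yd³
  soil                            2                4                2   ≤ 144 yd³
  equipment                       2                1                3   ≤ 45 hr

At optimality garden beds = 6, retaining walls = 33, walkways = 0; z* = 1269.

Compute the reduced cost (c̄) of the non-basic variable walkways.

-3

Binding: soil and equipment. Non-binding: mulch (24 unused).
Since mulch is not tight, its dual is 0.
Dual feasibility on the basic columns requires 2·y_soil + 2·y_equipment = 30, 4·y_soil + 1·y_equipment = 33.
Solving: y_soil = 6, y_equipment = 9.
Reduced cost of walkways: c₃ − yᵀa₃ = 36 − (6·2 + 9·3) = 36 − 39 = -3.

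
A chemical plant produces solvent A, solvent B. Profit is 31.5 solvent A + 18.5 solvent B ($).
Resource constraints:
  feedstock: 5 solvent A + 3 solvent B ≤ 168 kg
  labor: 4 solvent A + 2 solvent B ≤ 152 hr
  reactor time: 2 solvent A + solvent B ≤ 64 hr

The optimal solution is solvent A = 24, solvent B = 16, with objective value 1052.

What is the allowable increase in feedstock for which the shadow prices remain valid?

24

Binding constraints: feedstock, reactor time. The basis is B = [[5,3],[2,1]] with det -1.
Per unit increase in feedstock, x* moves by d = (-1, 2).
The basis stays optimal until solvent A reaches 0; allowable increase = 24 kg.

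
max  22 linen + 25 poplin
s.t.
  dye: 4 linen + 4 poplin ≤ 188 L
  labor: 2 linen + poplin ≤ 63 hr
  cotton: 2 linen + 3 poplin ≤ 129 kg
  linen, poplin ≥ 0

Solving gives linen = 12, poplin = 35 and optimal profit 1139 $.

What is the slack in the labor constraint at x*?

4

labor used = 2·12 + 1·35 = 59; slack = 63 − 59 = 4.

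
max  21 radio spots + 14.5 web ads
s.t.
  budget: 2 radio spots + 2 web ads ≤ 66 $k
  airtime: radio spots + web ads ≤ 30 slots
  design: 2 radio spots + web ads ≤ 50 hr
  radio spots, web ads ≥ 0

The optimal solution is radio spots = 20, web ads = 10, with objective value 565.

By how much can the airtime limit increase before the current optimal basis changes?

3

Binding constraints: airtime, design. The basis is B = [[1,1],[2,1]] with det -1.
Per unit increase in airtime, x* moves by d = (-1, 2).
The basis stays optimal until budget becomes binding; allowable increase = 3 slots.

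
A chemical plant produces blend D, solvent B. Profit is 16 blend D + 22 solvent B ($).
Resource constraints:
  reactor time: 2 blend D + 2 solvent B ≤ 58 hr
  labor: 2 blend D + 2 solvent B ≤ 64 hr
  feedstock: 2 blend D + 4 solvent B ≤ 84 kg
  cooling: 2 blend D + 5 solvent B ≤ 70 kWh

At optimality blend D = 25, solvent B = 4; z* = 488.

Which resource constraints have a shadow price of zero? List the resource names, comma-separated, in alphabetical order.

feedstock, labor

reactor time: 58/58 (binding)
labor: 58/64 (slack 6)
feedstock: 66/84 (slack 18)
cooling: 70/70 (binding)
By complementary slackness, a constraint with positive slack has shadow price 0 → feedstock, labor.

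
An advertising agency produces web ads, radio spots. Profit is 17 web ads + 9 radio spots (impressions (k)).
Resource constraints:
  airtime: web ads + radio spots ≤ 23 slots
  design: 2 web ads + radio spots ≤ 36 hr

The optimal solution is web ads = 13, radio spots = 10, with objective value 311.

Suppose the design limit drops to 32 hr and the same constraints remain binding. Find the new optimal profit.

279

Check each constraint at x*: airtime 23/23 (tight); design 36/36 (tight).
From A_Bᵀ y = c: 1·y_airtime + 2·y_design = 17; 1·y_airtime + 1·y_design = 9.
→ y_airtime = 1 and y_design = 8.
Δz = y_design·Δb = 8 × (-4) = -32, so new z* = 311 − 32 = 279.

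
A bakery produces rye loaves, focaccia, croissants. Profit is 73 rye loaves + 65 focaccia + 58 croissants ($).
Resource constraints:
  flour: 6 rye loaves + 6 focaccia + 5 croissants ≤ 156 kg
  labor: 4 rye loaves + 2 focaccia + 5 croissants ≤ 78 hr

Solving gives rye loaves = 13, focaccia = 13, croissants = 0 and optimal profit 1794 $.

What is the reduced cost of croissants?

-9.5

Check each constraint at x*: flour 156/156 (tight); labor 78/78 (tight).
The binding rows give the dual system: 6·y_flour + 4·y_labor = 73 and 6·y_flour + 2·y_labor = 65.
Solving: y_flour = 9.5, y_labor = 4.
Reduced cost of croissants: c₃ − yᵀa₃ = 58 − (9.5·5 + 4·5) = 58 − 67.5 = -9.5.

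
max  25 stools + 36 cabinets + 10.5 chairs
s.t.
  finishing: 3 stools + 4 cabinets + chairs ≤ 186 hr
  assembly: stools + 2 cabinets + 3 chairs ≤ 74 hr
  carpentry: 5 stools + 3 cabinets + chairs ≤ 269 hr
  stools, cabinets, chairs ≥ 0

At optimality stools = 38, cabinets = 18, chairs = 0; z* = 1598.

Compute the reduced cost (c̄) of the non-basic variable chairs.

-8.5

Binding: finishing and assembly. Non-binding: carpentry (25 unused).
Slack constraints have shadow price 0 (complementary slackness).
From A_Bᵀ y = c: 3·y_finishing + 1·y_assembly = 25; 4·y_finishing + 2·y_assembly = 36.
→ y_finishing = 7 and y_assembly = 4.
Reduced cost of chairs: c₃ − yᵀa₃ = 10.5 − (7·1 + 4·3) = 10.5 − 19 = -8.5.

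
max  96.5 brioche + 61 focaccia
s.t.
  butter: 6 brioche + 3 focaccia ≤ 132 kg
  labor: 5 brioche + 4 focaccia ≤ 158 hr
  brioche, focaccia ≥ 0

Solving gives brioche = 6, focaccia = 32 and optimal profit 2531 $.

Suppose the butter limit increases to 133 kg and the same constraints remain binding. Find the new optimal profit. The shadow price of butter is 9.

Δb = 1, so new z* = 2531 + (9)·(1) = 2531 + 9 = 2540.

2540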